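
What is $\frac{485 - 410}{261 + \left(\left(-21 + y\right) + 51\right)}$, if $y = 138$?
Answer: $\frac{25}{143} \approx 0.17483$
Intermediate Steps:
$\frac{485 - 410}{261 + \left(\left(-21 + y\right) + 51\right)} = \frac{485 - 410}{261 + \left(\left(-21 + 138\right) + 51\right)} = \frac{75}{261 + \left(117 + 51\right)} = \frac{75}{261 + 168} = \frac{75}{429} = 75 \cdot \frac{1}{429} = \frac{25}{143}$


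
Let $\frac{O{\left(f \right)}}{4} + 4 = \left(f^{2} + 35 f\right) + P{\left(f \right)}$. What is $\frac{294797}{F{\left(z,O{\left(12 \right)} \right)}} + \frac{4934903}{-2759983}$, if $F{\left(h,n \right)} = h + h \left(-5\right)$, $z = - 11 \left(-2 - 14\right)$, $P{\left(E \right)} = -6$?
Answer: $- \frac{817108880163}{1943028032} \approx -420.53$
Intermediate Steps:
$O{\left(f \right)} = -40 + 4 f^{2} + 140 f$ ($O{\left(f \right)} = -16 + 4 \left(\left(f^{2} + 35 f\right) - 6\right) = -16 + 4 \left(-6 + f^{2} + 35 f\right) = -16 + \left(-24 + 4 f^{2} + 140 f\right) = -40 + 4 f^{2} + 140 f$)
$z = 176$ ($z = \left(-11\right) \left(-16\right) = 176$)
$F{\left(h,n \right)} = - 4 h$ ($F{\left(h,n \right)} = h - 5 h = - 4 h$)
$\frac{294797}{F{\left(z,O{\left(12 \right)} \right)}} + \frac{4934903}{-2759983} = \frac{294797}{\left(-4\right) 176} + \frac{4934903}{-2759983} = \frac{294797}{-704} + 4934903 \left(- \frac{1}{2759983}\right) = 294797 \left(- \frac{1}{704}\right) - \frac{4934903}{2759983} = - \frac{294797}{704} - \frac{4934903}{2759983} = - \frac{817108880163}{1943028032}$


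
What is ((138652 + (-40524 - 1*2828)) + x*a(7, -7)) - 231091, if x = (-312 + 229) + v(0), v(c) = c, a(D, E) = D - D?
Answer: -135791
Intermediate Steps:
a(D, E) = 0
x = -83 (x = (-312 + 229) + 0 = -83 + 0 = -83)
((138652 + (-40524 - 1*2828)) + x*a(7, -7)) - 231091 = ((138652 + (-40524 - 1*2828)) - 83*0) - 231091 = ((138652 + (-40524 - 2828)) + 0) - 231091 = ((138652 - 43352) + 0) - 231091 = (95300 + 0) - 231091 = 95300 - 231091 = -135791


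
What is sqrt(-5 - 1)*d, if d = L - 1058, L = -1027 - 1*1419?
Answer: -3504*I*sqrt(6) ≈ -8583.0*I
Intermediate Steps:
L = -2446 (L = -1027 - 1419 = -2446)
d = -3504 (d = -2446 - 1058 = -3504)
sqrt(-5 - 1)*d = sqrt(-5 - 1)*(-3504) = sqrt(-6)*(-3504) = (I*sqrt(6))*(-3504) = -3504*I*sqrt(6)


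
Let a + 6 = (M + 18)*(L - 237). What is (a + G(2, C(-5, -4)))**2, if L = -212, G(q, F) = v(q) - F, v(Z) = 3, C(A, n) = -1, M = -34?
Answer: 51581124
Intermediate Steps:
G(q, F) = 3 - F
a = 7178 (a = -6 + (-34 + 18)*(-212 - 237) = -6 - 16*(-449) = -6 + 7184 = 7178)
(a + G(2, C(-5, -4)))**2 = (7178 + (3 - 1*(-1)))**2 = (7178 + (3 + 1))**2 = (7178 + 4)**2 = 7182**2 = 51581124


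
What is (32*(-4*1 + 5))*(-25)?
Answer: -800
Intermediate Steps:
(32*(-4*1 + 5))*(-25) = (32*(-4 + 5))*(-25) = (32*1)*(-25) = 32*(-25) = -800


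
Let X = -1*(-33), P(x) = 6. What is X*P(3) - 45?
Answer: 153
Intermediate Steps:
X = 33
X*P(3) - 45 = 33*6 - 45 = 198 - 45 = 153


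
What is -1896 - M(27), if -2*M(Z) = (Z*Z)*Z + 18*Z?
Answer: 16377/2 ≈ 8188.5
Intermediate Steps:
M(Z) = -9*Z - Z³/2 (M(Z) = -((Z*Z)*Z + 18*Z)/2 = -(Z²*Z + 18*Z)/2 = -(Z³ + 18*Z)/2 = -9*Z - Z³/2)
-1896 - M(27) = -1896 - (-1)*27*(18 + 27²)/2 = -1896 - (-1)*27*(18 + 729)/2 = -1896 - (-1)*27*747/2 = -1896 - 1*(-20169/2) = -1896 + 20169/2 = 16377/2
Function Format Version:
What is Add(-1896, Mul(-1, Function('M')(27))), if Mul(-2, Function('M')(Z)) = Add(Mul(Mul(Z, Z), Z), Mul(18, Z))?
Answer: Rational(16377, 2) ≈ 8188.5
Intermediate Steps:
Function('M')(Z) = Add(Mul(-9, Z), Mul(Rational(-1, 2), Pow(Z, 3))) (Function('M')(Z) = Mul(Rational(-1, 2), Add(Mul(Mul(Z, Z), Z), Mul(18, Z))) = Mul(Rational(-1, 2), Add(Mul(Pow(Z, 2), Z), Mul(18, Z))) = Mul(Rational(-1, 2), Add(Pow(Z, 3), Mul(18, Z))) = Add(Mul(-9, Z), Mul(Rational(-1, 2), Pow(Z, 3))))
Add(-1896, Mul(-1, Function('M')(27))) = Add(-1896, Mul(-1, Mul(Rational(-1, 2), 27, Add(18, Pow(27, 2))))) = Add(-1896, Mul(-1, Mul(Rational(-1, 2), 27, Add(18, 729)))) = Add(-1896, Mul(-1, Mul(Rational(-1, 2), 27, 747))) = Add(-1896, Mul(-1, Rational(-20169, 2))) = Add(-1896, Rational(20169, 2)) = Rational(16377, 2)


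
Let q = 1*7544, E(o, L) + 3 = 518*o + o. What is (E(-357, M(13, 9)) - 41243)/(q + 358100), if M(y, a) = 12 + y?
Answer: -226529/365644 ≈ -0.61953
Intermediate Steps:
E(o, L) = -3 + 519*o (E(o, L) = -3 + (518*o + o) = -3 + 519*o)
q = 7544
(E(-357, M(13, 9)) - 41243)/(q + 358100) = ((-3 + 519*(-357)) - 41243)/(7544 + 358100) = ((-3 - 185283) - 41243)/365644 = (-185286 - 41243)*(1/365644) = -226529*1/365644 = -226529/365644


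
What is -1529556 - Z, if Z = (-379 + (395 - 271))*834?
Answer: -1316886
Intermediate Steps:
Z = -212670 (Z = (-379 + 124)*834 = -255*834 = -212670)
-1529556 - Z = -1529556 - 1*(-212670) = -1529556 + 212670 = -1316886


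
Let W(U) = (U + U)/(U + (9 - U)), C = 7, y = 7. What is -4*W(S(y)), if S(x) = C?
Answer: -56/9 ≈ -6.2222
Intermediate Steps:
S(x) = 7
W(U) = 2*U/9 (W(U) = (2*U)/9 = (2*U)*(1/9) = 2*U/9)
-4*W(S(y)) = -8*7/9 = -4*14/9 = -56/9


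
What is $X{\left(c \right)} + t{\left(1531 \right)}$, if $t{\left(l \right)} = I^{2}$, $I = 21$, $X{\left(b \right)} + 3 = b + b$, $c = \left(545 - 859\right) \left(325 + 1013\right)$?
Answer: $-839826$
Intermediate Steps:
$c = -420132$ ($c = \left(-314\right) 1338 = -420132$)
$X{\left(b \right)} = -3 + 2 b$ ($X{\left(b \right)} = -3 + \left(b + b\right) = -3 + 2 b$)
$t{\left(l \right)} = 441$ ($t{\left(l \right)} = 21^{2} = 441$)
$X{\left(c \right)} + t{\left(1531 \right)} = \left(-3 + 2 \left(-420132\right)\right) + 441 = \left(-3 - 840264\right) + 441 = -840267 + 441 = -839826$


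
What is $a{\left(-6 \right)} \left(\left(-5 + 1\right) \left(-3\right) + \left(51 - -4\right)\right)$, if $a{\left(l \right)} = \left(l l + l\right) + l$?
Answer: $1608$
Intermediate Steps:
$a{\left(l \right)} = l^{2} + 2 l$ ($a{\left(l \right)} = \left(l^{2} + l\right) + l = \left(l + l^{2}\right) + l = l^{2} + 2 l$)
$a{\left(-6 \right)} \left(\left(-5 + 1\right) \left(-3\right) + \left(51 - -4\right)\right) = - 6 \left(2 - 6\right) \left(\left(-5 + 1\right) \left(-3\right) + \left(51 - -4\right)\right) = \left(-6\right) \left(-4\right) \left(\left(-4\right) \left(-3\right) + \left(51 + 4\right)\right) = 24 \left(12 + 55\right) = 24 \cdot 67 = 1608$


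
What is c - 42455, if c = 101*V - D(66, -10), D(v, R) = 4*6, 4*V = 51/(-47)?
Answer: -7991203/188 ≈ -42506.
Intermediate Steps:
V = -51/188 (V = (51/(-47))/4 = (51*(-1/47))/4 = (¼)*(-51/47) = -51/188 ≈ -0.27128)
D(v, R) = 24
c = -9663/188 (c = 101*(-51/188) - 1*24 = -5151/188 - 24 = -9663/188 ≈ -51.399)
c - 42455 = -9663/188 - 42455 = -7991203/188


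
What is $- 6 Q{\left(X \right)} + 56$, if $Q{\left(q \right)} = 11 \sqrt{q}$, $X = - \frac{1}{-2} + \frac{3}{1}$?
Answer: $56 - 33 \sqrt{14} \approx -67.475$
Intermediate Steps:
$X = \frac{7}{2}$ ($X = \left(-1\right) \left(- \frac{1}{2}\right) + 3 \cdot 1 = \frac{1}{2} + 3 = \frac{7}{2} \approx 3.5$)
$- 6 Q{\left(X \right)} + 56 = - 6 \cdot 11 \sqrt{\frac{7}{2}} + 56 = - 6 \cdot 11 \frac{\sqrt{14}}{2} + 56 = - 6 \frac{11 \sqrt{14}}{2} + 56 = - 33 \sqrt{14} + 56 = 56 - 33 \sqrt{14}$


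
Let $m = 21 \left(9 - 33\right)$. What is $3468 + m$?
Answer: $2964$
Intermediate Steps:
$m = -504$ ($m = 21 \left(-24\right) = -504$)
$3468 + m = 3468 - 504 = 2964$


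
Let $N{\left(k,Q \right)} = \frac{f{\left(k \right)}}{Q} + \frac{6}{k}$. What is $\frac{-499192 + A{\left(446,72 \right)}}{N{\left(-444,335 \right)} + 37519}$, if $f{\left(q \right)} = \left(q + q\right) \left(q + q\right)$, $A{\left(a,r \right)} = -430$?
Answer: $- \frac{12385629380}{988447931} \approx -12.53$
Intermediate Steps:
$f{\left(q \right)} = 4 q^{2}$ ($f{\left(q \right)} = 2 q 2 q = 4 q^{2}$)
$N{\left(k,Q \right)} = \frac{6}{k} + \frac{4 k^{2}}{Q}$ ($N{\left(k,Q \right)} = \frac{4 k^{2}}{Q} + \frac{6}{k} = \frac{6}{k} + \frac{4 k^{2}}{Q}$)
$\frac{-499192 + A{\left(446,72 \right)}}{N{\left(-444,335 \right)} + 37519} = \frac{-499192 - 430}{\left(\frac{6}{-444} + \frac{4 \left(-444\right)^{2}}{335}\right) + 37519} = - \frac{499622}{\left(6 \left(- \frac{1}{444}\right) + 4 \cdot \frac{1}{335} \cdot 197136\right) + 37519} = - \frac{499622}{\left(- \frac{1}{74} + \frac{788544}{335}\right) + 37519} = - \frac{499622}{\frac{58351921}{24790} + 37519} = - \frac{499622}{\frac{988447931}{24790}} = \left(-499622\right) \frac{24790}{988447931} = - \frac{12385629380}{988447931}$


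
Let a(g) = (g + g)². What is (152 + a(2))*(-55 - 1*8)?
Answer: -10584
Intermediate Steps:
a(g) = 4*g² (a(g) = (2*g)² = 4*g²)
(152 + a(2))*(-55 - 1*8) = (152 + 4*2²)*(-55 - 1*8) = (152 + 4*4)*(-55 - 8) = (152 + 16)*(-63) = 168*(-63) = -10584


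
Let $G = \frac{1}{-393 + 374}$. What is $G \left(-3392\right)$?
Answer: $\frac{3392}{19} \approx 178.53$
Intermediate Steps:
$G = - \frac{1}{19}$ ($G = \frac{1}{-19} = - \frac{1}{19} \approx -0.052632$)
$G \left(-3392\right) = \left(- \frac{1}{19}\right) \left(-3392\right) = \frac{3392}{19}$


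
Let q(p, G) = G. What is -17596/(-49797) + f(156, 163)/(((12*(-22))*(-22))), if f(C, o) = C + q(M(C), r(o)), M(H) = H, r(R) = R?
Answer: 325297/796752 ≈ 0.40828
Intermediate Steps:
f(C, o) = C + o
-17596/(-49797) + f(156, 163)/(((12*(-22))*(-22))) = -17596/(-49797) + (156 + 163)/(((12*(-22))*(-22))) = -17596*(-1/49797) + 319/((-264*(-22))) = 17596/49797 + 319/5808 = 17596/49797 + 319*(1/5808) = 17596/49797 + 29/528 = 325297/796752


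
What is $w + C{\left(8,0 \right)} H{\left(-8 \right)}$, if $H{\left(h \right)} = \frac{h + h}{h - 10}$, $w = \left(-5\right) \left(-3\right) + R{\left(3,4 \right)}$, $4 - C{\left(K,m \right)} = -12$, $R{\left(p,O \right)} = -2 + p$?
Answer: $\frac{272}{9} \approx 30.222$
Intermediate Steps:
$C{\left(K,m \right)} = 16$ ($C{\left(K,m \right)} = 4 - -12 = 4 + 12 = 16$)
$w = 16$ ($w = \left(-5\right) \left(-3\right) + \left(-2 + 3\right) = 15 + 1 = 16$)
$H{\left(h \right)} = \frac{2 h}{-10 + h}$
$w + C{\left(8,0 \right)} H{\left(-8 \right)} = 16 + 16 \cdot 2 \left(-8\right) \frac{1}{-10 - 8} = 16 + 16 \cdot 2 \left(-8\right) \frac{1}{-18} = 16 + 16 \cdot 2 \left(-8\right) \left(- \frac{1}{18}\right) = 16 + 16 \cdot \frac{8}{9} = 16 + \frac{128}{9} = \frac{272}{9}$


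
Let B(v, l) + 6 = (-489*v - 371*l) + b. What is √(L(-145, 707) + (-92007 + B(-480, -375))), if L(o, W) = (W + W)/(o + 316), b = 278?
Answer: 4*√57287641/57 ≈ 531.15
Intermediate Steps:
L(o, W) = 2*W/(316 + o) (L(o, W) = (2*W)/(316 + o) = 2*W/(316 + o))
B(v, l) = 272 - 489*v - 371*l (B(v, l) = -6 + ((-489*v - 371*l) + 278) = -6 + (278 - 489*v - 371*l) = 272 - 489*v - 371*l)
√(L(-145, 707) + (-92007 + B(-480, -375))) = √(2*707/(316 - 145) + (-92007 + (272 - 489*(-480) - 371*(-375)))) = √(2*707/171 + (-92007 + (272 + 234720 + 139125))) = √(2*707*(1/171) + (-92007 + 374117)) = √(1414/171 + 282110) = √(48242224/171) = 4*√57287641/57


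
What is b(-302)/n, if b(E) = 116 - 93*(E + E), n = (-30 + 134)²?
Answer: 1759/338 ≈ 5.2041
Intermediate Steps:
n = 10816 (n = 104² = 10816)
b(E) = 116 - 186*E (b(E) = 116 - 93*2*E = 116 - 186*E)
b(-302)/n = (116 - 186*(-302))/10816 = (116 + 56172)*(1/10816) = 56288*(1/10816) = 1759/338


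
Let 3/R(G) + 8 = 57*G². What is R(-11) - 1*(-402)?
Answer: 2769381/6889 ≈ 402.00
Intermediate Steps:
R(G) = 3/(-8 + 57*G²)
R(-11) - 1*(-402) = 3/(-8 + 57*(-11)²) - 1*(-402) = 3/(-8 + 57*121) + 402 = 3/(-8 + 6897) + 402 = 3/6889 + 402 = 2769381/6889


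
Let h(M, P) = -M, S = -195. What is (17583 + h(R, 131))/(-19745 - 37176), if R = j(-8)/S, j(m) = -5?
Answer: -685736/2219919 ≈ -0.30890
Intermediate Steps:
R = 1/39 (R = -5/(-195) = -5*(-1/195) = 1/39 ≈ 0.025641)
(17583 + h(R, 131))/(-19745 - 37176) = (17583 - 1*1/39)/(-19745 - 37176) = (17583 - 1/39)/(-56921) = (685736/39)*(-1/56921) = -685736/2219919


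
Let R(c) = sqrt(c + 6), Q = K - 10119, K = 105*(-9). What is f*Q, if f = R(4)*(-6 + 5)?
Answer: 11064*sqrt(10) ≈ 34987.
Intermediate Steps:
K = -945
Q = -11064 (Q = -945 - 10119 = -11064)
R(c) = sqrt(6 + c)
f = -sqrt(10) (f = sqrt(6 + 4)*(-6 + 5) = sqrt(10)*(-1) = -sqrt(10) ≈ -3.1623)
f*Q = -sqrt(10)*(-11064) = 11064*sqrt(10)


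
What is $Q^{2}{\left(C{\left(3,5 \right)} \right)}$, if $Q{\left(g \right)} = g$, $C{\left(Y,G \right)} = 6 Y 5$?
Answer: $8100$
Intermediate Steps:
$C{\left(Y,G \right)} = 30 Y$
$Q^{2}{\left(C{\left(3,5 \right)} \right)} = \left(30 \cdot 3\right)^{2} = 90^{2} = 8100$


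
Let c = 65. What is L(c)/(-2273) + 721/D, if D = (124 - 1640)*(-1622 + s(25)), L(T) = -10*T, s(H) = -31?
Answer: 1630505033/5696019804 ≈ 0.28625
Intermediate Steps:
D = 2505948 (D = (124 - 1640)*(-1622 - 31) = -1516*(-1653) = 2505948)
L(c)/(-2273) + 721/D = -10*65/(-2273) + 721/2505948 = -650*(-1/2273) + 721*(1/2505948) = 650/2273 + 721/2505948 = 1630505033/5696019804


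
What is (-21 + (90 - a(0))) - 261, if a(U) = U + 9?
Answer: -201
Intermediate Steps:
a(U) = 9 + U
(-21 + (90 - a(0))) - 261 = (-21 + (90 - (9 + 0))) - 261 = (-21 + (90 - 1*9)) - 261 = (-21 + (90 - 9)) - 261 = (-21 + 81) - 261 = 60 - 261 = -201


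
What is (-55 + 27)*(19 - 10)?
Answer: -252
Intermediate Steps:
(-55 + 27)*(19 - 10) = -28*9 = -252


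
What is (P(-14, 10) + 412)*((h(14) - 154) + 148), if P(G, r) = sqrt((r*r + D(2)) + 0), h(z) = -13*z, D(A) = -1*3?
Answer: -77456 - 188*sqrt(97) ≈ -79308.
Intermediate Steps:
D(A) = -3
P(G, r) = sqrt(-3 + r**2) (P(G, r) = sqrt((r*r - 3) + 0) = sqrt((r**2 - 3) + 0) = sqrt((-3 + r**2) + 0) = sqrt(-3 + r**2))
(P(-14, 10) + 412)*((h(14) - 154) + 148) = (sqrt(-3 + 10**2) + 412)*((-13*14 - 154) + 148) = (sqrt(-3 + 100) + 412)*((-182 - 154) + 148) = (sqrt(97) + 412)*(-336 + 148) = (412 + sqrt(97))*(-188) = -77456 - 188*sqrt(97)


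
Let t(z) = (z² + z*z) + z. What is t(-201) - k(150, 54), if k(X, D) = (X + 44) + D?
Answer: 80353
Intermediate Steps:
k(X, D) = 44 + D + X (k(X, D) = (44 + X) + D = 44 + D + X)
t(z) = z + 2*z² (t(z) = (z² + z²) + z = 2*z² + z = z + 2*z²)
t(-201) - k(150, 54) = -201*(1 + 2*(-201)) - (44 + 54 + 150) = -201*(1 - 402) - 1*248 = -201*(-401) - 248 = 80601 - 248 = 80353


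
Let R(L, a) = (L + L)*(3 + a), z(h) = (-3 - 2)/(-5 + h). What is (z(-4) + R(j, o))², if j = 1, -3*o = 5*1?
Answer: 841/81 ≈ 10.383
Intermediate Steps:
o = -5/3 ≈ -1.6667
z(h) = -5/(-5 + h)
R(L, a) = 2*L*(3 + a) (R(L, a) = (2*L)*(3 + a) = 2*L*(3 + a))
(z(-4) + R(j, o))² = (-5/(-5 - 4) + 2*1*(3 - 5/3))² = (-5/(-9) + 2*1*(4/3))² = (-5*(-⅑) + 8/3)² = (5/9 + 8/3)² = (29/9)² = 841/81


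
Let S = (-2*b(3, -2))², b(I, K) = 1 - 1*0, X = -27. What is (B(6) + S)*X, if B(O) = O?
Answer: -270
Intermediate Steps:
b(I, K) = 1 (b(I, K) = 1 + 0 = 1)
S = 4 (S = (-2*1)² = (-2)² = 4)
(B(6) + S)*X = (6 + 4)*(-27) = 10*(-27) = -270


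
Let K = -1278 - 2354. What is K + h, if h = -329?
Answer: -3961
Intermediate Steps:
K = -3632
K + h = -3632 - 329 = -3961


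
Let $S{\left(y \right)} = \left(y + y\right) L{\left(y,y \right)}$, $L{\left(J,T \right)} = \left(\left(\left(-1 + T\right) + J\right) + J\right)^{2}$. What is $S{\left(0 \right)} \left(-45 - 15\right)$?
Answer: $0$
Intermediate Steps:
$L{\left(J,T \right)} = \left(-1 + T + 2 J\right)^{2}$ ($L{\left(J,T \right)} = \left(\left(-1 + J + T\right) + J\right)^{2} = \left(-1 + T + 2 J\right)^{2}$)
$S{\left(y \right)} = 2 y \left(-1 + 3 y\right)^{2}$ ($S{\left(y \right)} = \left(y + y\right) \left(-1 + y + 2 y\right)^{2} = 2 y \left(-1 + 3 y\right)^{2}$)
$S{\left(0 \right)} \left(-45 - 15\right) = 2 \cdot 0 \left(-1 + 3 \cdot 0\right)^{2} \left(-45 - 15\right) = 2 \cdot 0 \left(-1 + 0\right)^{2} \left(-60\right) = 2 \cdot 0 \left(-1\right)^{2} \left(-60\right) = 2 \cdot 0 \cdot 1 \left(-60\right) = 0 \left(-60\right) = 0$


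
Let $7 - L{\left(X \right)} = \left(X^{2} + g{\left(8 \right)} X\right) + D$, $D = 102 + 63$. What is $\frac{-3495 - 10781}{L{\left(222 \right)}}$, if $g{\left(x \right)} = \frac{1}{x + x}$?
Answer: $\frac{114208}{395647} \approx 0.28866$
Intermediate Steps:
$g{\left(x \right)} = \frac{1}{2 x}$
$D = 165$
$L{\left(X \right)} = -158 - X^{2} - \frac{X}{16}$ ($L{\left(X \right)} = 7 - \left(\left(X^{2} + \frac{1}{2 \cdot 8} X\right) + 165\right) = 7 - \left(\left(X^{2} + \frac{1}{2} \cdot \frac{1}{8} X\right) + 165\right) = 7 - \left(\left(X^{2} + \frac{X}{16}\right) + 165\right) = 7 - \left(165 + X^{2} + \frac{X}{16}\right) = -158 - X^{2} - \frac{X}{16}$)
$\frac{-3495 - 10781}{L{\left(222 \right)}} = \frac{-3495 - 10781}{-158 - 222^{2} - \frac{111}{8}} = - \frac{14276}{-158 - 49284 - \frac{111}{8}} = - \frac{14276}{- \frac{395647}{8}} = \left(-14276\right) \left(- \frac{8}{395647}\right) = \frac{114208}{395647}$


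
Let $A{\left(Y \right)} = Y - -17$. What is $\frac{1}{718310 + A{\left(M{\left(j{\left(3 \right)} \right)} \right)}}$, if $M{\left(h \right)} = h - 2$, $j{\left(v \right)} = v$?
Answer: $\frac{1}{718328} \approx 1.3921 \cdot 10^{-6}$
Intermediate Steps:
$M{\left(h \right)} = -2 + h$ ($M{\left(h \right)} = h - 2 = -2 + h$)
$A{\left(Y \right)} = 17 + Y$ ($A{\left(Y \right)} = Y + 17 = 17 + Y$)
$\frac{1}{718310 + A{\left(M{\left(j{\left(3 \right)} \right)} \right)}} = \frac{1}{718310 + \left(17 + \left(-2 + 3\right)\right)} = \frac{1}{718310 + \left(17 + 1\right)} = \frac{1}{718310 + 18} = \frac{1}{718328}$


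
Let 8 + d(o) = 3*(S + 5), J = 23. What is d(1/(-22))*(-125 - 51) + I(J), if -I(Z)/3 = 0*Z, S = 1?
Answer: -1760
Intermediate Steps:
d(o) = 10 (d(o) = -8 + 3*(1 + 5) = -8 + 3*6 = -8 + 18 = 10)
I(Z) = 0 (I(Z) = -0*Z = -3*0 = 0)
d(1/(-22))*(-125 - 51) + I(J) = 10*(-125 - 51) + 0 = 10*(-176) + 0 = -1760 + 0 = -1760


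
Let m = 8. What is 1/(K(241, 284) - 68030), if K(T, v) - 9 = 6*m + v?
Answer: -1/67689 ≈ -1.4773e-5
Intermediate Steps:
K(T, v) = 57 + v (K(T, v) = 9 + (6*8 + v) = 9 + (48 + v) = 57 + v)
1/(K(241, 284) - 68030) = 1/((57 + 284) - 68030) = 1/(341 - 68030) = 1/(-67689) = -1/67689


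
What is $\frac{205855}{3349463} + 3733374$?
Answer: $\frac{961907560309}{257651} \approx 3.7334 \cdot 10^{6}$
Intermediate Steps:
$\frac{205855}{3349463} + 3733374 = 205855 \cdot \frac{1}{3349463} + 3733374 = \frac{15835}{257651} + 3733374 = \frac{961907560309}{257651}$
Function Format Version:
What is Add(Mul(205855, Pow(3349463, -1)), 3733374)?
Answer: Rational(961907560309, 257651) ≈ 3.7334e+6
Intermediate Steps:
Add(Mul(205855, Pow(3349463, -1)), 3733374) = Add(Mul(205855, Rational(1, 3349463)), 3733374) = Add(Rational(15835, 257651), 3733374) = Rational(961907560309, 257651)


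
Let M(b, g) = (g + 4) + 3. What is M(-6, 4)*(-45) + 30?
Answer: -465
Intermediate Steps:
M(b, g) = 7 + g (M(b, g) = (4 + g) + 3 = 7 + g)
M(-6, 4)*(-45) + 30 = (7 + 4)*(-45) + 30 = 11*(-45) + 30 = -495 + 30 = -465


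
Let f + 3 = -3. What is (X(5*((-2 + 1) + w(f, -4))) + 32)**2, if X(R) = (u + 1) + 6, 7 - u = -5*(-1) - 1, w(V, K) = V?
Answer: 1764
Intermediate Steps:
f = -6 (f = -3 - 3 = -6)
u = 3 (u = 7 - (-5*(-1) - 1) = 7 - (5 - 1) = 7 - 1*4 = 7 - 4 = 3)
X(R) = 10 (X(R) = (3 + 1) + 6 = 4 + 6 = 10)
(X(5*((-2 + 1) + w(f, -4))) + 32)**2 = (10 + 32)**2 = 42**2 = 1764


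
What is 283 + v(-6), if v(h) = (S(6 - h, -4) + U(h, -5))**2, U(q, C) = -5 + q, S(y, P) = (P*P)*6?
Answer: 7508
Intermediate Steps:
S(y, P) = 6*P**2 (S(y, P) = P**2*6 = 6*P**2)
v(h) = (91 + h)**2 (v(h) = (6*(-4)**2 + (-5 + h))**2 = (6*16 + (-5 + h))**2 = (96 + (-5 + h))**2 = (91 + h)**2)
283 + v(-6) = 283 + (91 - 6)**2 = 283 + 85**2 = 283 + 7225 = 7508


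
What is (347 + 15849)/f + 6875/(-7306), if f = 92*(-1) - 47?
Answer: -119283601/1015534 ≈ -117.46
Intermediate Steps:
f = -139 (f = -92 - 47 = -139)
(347 + 15849)/f + 6875/(-7306) = (347 + 15849)/(-139) + 6875/(-7306) = 16196*(-1/139) + 6875*(-1/7306) = -16196/139 - 6875/7306 = -119283601/1015534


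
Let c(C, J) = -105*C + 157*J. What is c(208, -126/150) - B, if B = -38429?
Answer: 411428/25 ≈ 16457.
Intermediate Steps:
c(208, -126/150) - B = (-105*208 + 157*(-126/150)) - 1*(-38429) = (-21840 + 157*(-126*1/150)) + 38429 = (-21840 + 157*(-21/25)) + 38429 = (-21840 - 3297/25) + 38429 = -549297/25 + 38429 = 411428/25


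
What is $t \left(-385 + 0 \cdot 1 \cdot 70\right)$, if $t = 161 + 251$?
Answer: $-158620$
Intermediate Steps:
$t = 412$
$t \left(-385 + 0 \cdot 1 \cdot 70\right) = 412 \left(-385 + 0 \cdot 1 \cdot 70\right) = 412 \left(-385 + 0 \cdot 70\right) = 412 \left(-385 + 0\right) = 412 \left(-385\right) = -158620$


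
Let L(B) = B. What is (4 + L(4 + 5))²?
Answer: 169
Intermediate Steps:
(4 + L(4 + 5))² = (4 + (4 + 5))² = (4 + 9)² = 13² = 169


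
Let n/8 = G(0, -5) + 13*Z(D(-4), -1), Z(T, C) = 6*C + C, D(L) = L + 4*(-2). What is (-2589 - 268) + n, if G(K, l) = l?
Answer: -3625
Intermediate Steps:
D(L) = -8 + L (D(L) = L - 8 = -8 + L)
Z(T, C) = 7*C
n = -768 (n = 8*(-5 + 13*(7*(-1))) = 8*(-5 + 13*(-7)) = 8*(-5 - 91) = 8*(-96) = -768)
(-2589 - 268) + n = (-2589 - 268) - 768 = -2857 - 768 = -3625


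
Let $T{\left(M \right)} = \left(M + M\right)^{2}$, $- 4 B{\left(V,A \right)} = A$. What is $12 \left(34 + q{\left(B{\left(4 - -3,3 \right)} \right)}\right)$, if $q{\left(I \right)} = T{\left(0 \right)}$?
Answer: $408$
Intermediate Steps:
$B{\left(V,A \right)} = - \frac{A}{4}$
$T{\left(M \right)} = 4 M^{2}$ ($T{\left(M \right)} = \left(2 M\right)^{2} = 4 M^{2}$)
$q{\left(I \right)} = 0$ ($q{\left(I \right)} = 4 \cdot 0^{2} = 4 \cdot 0 = 0$)
$12 \left(34 + q{\left(B{\left(4 - -3,3 \right)} \right)}\right) = 12 \left(34 + 0\right) = 12 \cdot 34 = 408$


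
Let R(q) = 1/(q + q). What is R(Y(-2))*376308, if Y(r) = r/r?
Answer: 188154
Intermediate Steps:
Y(r) = 1
R(q) = 1/(2*q)
R(Y(-2))*376308 = ((½)/1)*376308 = ((½)*1)*376308 = (½)*376308 = 188154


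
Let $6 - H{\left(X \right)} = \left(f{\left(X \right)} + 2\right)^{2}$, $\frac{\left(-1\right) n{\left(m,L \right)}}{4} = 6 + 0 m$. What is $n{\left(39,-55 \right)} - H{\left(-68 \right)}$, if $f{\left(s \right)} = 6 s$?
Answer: $164806$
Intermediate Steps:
$n{\left(m,L \right)} = -24$ ($n{\left(m,L \right)} = - 4 \left(6 + 0 m\right) = - 4 \left(6 + 0\right) = \left(-4\right) 6 = -24$)
$H{\left(X \right)} = 6 - \left(2 + 6 X\right)^{2}$ ($H{\left(X \right)} = 6 - \left(6 X + 2\right)^{2} = 6 - \left(2 + 6 X\right)^{2}$)
$n{\left(39,-55 \right)} - H{\left(-68 \right)} = -24 - \left(2 - 36 \left(-68\right)^{2} - -1632\right) = -24 - \left(2 - 166464 + 1632\right) = -24 - -164830 = -24 + 164830 = 164806$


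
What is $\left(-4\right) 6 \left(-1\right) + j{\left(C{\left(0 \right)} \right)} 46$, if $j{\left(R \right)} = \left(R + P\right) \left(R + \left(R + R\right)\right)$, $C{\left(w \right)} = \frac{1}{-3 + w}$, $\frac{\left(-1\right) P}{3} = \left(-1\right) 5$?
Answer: $- \frac{1952}{3} \approx -650.67$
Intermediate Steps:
$P = 15$ ($P = - 3 \left(\left(-1\right) 5\right) = \left(-3\right) \left(-5\right) = 15$)
$j{\left(R \right)} = 3 R \left(15 + R\right)$ ($j{\left(R \right)} = \left(R + 15\right) \left(R + \left(R + R\right)\right) = \left(15 + R\right) \left(R + 2 R\right) = \left(15 + R\right) 3 R = 3 R \left(15 + R\right)$)
$\left(-4\right) 6 \left(-1\right) + j{\left(C{\left(0 \right)} \right)} 46 = \left(-4\right) 6 \left(-1\right) + \frac{3 \left(15 + \frac{1}{-3 + 0}\right)}{-3 + 0} \cdot 46 = \left(-24\right) \left(-1\right) + \frac{3 \left(15 + \frac{1}{-3}\right)}{-3} \cdot 46 = 24 + 3 \left(- \frac{1}{3}\right) \left(15 - \frac{1}{3}\right) 46 = 24 + 3 \left(- \frac{1}{3}\right) \frac{44}{3} \cdot 46 = 24 - \frac{2024}{3} = - \frac{1952}{3}$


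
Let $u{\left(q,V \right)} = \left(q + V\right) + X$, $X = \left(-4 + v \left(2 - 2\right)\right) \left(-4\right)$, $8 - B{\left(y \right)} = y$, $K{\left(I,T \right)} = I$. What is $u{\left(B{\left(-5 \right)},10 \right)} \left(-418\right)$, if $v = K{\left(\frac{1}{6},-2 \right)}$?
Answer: $-16302$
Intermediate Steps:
$B{\left(y \right)} = 8 - y$
$v = \frac{1}{6} \approx 0.16667$
$X = 16$ ($X = \left(-4 + \frac{2 - 2}{6}\right) \left(-4\right) = \left(-4 + \frac{1}{6} \cdot 0\right) \left(-4\right) = \left(-4 + 0\right) \left(-4\right) = \left(-4\right) \left(-4\right) = 16$)
$u{\left(q,V \right)} = 16 + V + q$ ($u{\left(q,V \right)} = \left(q + V\right) + 16 = \left(V + q\right) + 16 = 16 + V + q$)
$u{\left(B{\left(-5 \right)},10 \right)} \left(-418\right) = \left(16 + 10 + \left(8 - -5\right)\right) \left(-418\right) = \left(16 + 10 + \left(8 + 5\right)\right) \left(-418\right) = \left(16 + 10 + 13\right) \left(-418\right) = 39 \left(-418\right) = -16302$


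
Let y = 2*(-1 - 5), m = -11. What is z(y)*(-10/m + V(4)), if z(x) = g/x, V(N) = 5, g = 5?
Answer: -325/132 ≈ -2.4621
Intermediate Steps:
y = -12 (y = 2*(-6) = -12)
z(x) = 5/x
z(y)*(-10/m + V(4)) = (5/(-12))*(-10/(-11) + 5) = (5*(-1/12))*(-10*(-1/11) + 5) = -5*(10/11 + 5)/12 = -5/12*65/11 = -325/132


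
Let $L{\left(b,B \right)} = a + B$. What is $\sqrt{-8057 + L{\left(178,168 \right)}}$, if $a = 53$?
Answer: $2 i \sqrt{1959} \approx 88.521 i$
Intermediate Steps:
$L{\left(b,B \right)} = 53 + B$
$\sqrt{-8057 + L{\left(178,168 \right)}} = \sqrt{-8057 + \left(53 + 168\right)} = \sqrt{-8057 + 221} = \sqrt{-7836} = 2 i \sqrt{1959}$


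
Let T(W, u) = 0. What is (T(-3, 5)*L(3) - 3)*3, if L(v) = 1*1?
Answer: -9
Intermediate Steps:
L(v) = 1
(T(-3, 5)*L(3) - 3)*3 = (0*1 - 3)*3 = (0 - 3)*3 = -3*3 = -9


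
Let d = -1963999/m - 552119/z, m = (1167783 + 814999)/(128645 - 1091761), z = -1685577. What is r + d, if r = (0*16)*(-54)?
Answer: 1594184602391942563/1671065867607 ≈ 9.5399e+5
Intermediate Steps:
m = -991391/481558 (m = 1982782/(-963116) = 1982782*(-1/963116) = -991391/481558 ≈ -2.0587)
r = 0 (r = 0*(-54) = 0)
d = 1594184602391942563/1671065867607 (d = -1963999/(-991391/481558) - 552119/(-1685577) = -1963999*(-481558/991391) - 552119*(-1/1685577) = 945779430442/991391 + 552119/1685577 = 1594184602391942563/1671065867607 ≈ 9.5399e+5)
r + d = 0 + 1594184602391942563/1671065867607 = 1594184602391942563/1671065867607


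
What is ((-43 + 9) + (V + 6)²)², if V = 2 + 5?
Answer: 18225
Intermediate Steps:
V = 7
((-43 + 9) + (V + 6)²)² = ((-43 + 9) + (7 + 6)²)² = (-34 + 13²)² = (-34 + 169)² = 135² = 18225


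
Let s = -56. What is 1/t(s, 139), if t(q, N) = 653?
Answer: 1/653 ≈ 0.0015314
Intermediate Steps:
1/t(s, 139) = 1/653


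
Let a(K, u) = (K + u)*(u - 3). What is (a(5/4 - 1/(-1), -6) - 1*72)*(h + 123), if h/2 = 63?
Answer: -38097/4 ≈ -9524.3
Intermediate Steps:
a(K, u) = (-3 + u)*(K + u) (a(K, u) = (K + u)*(-3 + u) = (-3 + u)*(K + u))
h = 126 (h = 2*63 = 126)
(a(5/4 - 1/(-1), -6) - 1*72)*(h + 123) = (((-6)² - 3*(5/4 - 1/(-1)) - 3*(-6) + (5/4 - 1/(-1))*(-6)) - 1*72)*(126 + 123) = ((36 - 3*(5*(¼) - 1*(-1)) + 18 + (5*(¼) - 1*(-1))*(-6)) - 72)*249 = ((36 - 3*(5/4 + 1) + 18 + (5/4 + 1)*(-6)) - 72)*249 = ((36 - 3*9/4 + 18 + (9/4)*(-6)) - 72)*249 = ((36 - 27/4 + 18 - 27/2) - 72)*249 = (135/4 - 72)*249 = -153/4*249 = -38097/4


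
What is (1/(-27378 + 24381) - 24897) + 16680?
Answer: -24626350/2997 ≈ -8217.0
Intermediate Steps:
(1/(-27378 + 24381) - 24897) + 16680 = (1/(-2997) - 24897) + 16680 = (-1/2997 - 24897) + 16680 = -74616310/2997 + 16680 = -24626350/2997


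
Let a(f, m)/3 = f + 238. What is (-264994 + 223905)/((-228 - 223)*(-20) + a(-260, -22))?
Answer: -41089/8954 ≈ -4.5889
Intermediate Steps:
a(f, m) = 714 + 3*f (a(f, m) = 3*(f + 238) = 3*(238 + f) = 714 + 3*f)
(-264994 + 223905)/((-228 - 223)*(-20) + a(-260, -22)) = (-264994 + 223905)/((-228 - 223)*(-20) + (714 + 3*(-260))) = -41089/(-451*(-20) + (714 - 780)) = -41089/(9020 - 66) = -41089/8954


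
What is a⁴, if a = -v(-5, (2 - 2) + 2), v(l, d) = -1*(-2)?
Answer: 16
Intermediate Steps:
v(l, d) = 2
a = -2 (a = -1*2 = -2)
a⁴ = (-2)⁴ = 16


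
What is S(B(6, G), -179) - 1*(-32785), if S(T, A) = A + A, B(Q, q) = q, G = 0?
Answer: 32427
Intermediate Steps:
S(T, A) = 2*A
S(B(6, G), -179) - 1*(-32785) = 2*(-179) - 1*(-32785) = -358 + 32785 = 32427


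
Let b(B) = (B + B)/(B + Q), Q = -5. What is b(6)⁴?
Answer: 20736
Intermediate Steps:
b(B) = 2*B/(-5 + B) (b(B) = (B + B)/(B - 5) = (2*B)/(-5 + B) = 2*B/(-5 + B))
b(6)⁴ = (2*6/(-5 + 6))⁴ = (2*6/1)⁴ = (2*6*1)⁴ = 12⁴ = 20736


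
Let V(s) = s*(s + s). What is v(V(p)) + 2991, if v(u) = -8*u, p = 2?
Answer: 2927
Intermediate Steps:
V(s) = 2*s² (V(s) = s*(2*s) = 2*s²)
v(V(p)) + 2991 = -16*2² + 2991 = -16*4 + 2991 = -8*8 + 2991 = -64 + 2991 = 2927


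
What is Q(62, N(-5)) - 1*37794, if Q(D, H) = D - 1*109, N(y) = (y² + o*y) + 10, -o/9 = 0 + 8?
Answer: -37841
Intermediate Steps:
o = -72 (o = -9*(0 + 8) = -9*8 = -72)
N(y) = 10 + y² - 72*y (N(y) = (y² - 72*y) + 10 = 10 + y² - 72*y)
Q(D, H) = -109 + D (Q(D, H) = D - 109 = -109 + D)
Q(62, N(-5)) - 1*37794 = (-109 + 62) - 1*37794 = -47 - 37794 = -37841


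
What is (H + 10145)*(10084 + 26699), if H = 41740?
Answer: 1908485955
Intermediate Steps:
(H + 10145)*(10084 + 26699) = (41740 + 10145)*(10084 + 26699) = 51885*36783 = 1908485955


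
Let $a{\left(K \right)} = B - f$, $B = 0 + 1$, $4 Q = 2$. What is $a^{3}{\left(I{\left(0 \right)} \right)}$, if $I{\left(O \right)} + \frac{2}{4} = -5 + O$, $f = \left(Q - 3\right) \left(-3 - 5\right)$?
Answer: $-6859$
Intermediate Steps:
$Q = \frac{1}{2}$ ($Q = \frac{1}{4} \cdot 2 = \frac{1}{2} \approx 0.5$)
$B = 1$
$f = 20$ ($f = \left(\frac{1}{2} - 3\right) \left(-3 - 5\right) = \left(- \frac{5}{2}\right) \left(-8\right) = 20$)
$I{\left(O \right)} = - \frac{11}{2} + O$ ($I{\left(O \right)} = - \frac{1}{2} + \left(-5 + O\right) = - \frac{11}{2} + O$)
$a{\left(K \right)} = -19$ ($a{\left(K \right)} = 1 - 20 = -19$)
$a^{3}{\left(I{\left(0 \right)} \right)} = \left(-19\right)^{3} = -6859$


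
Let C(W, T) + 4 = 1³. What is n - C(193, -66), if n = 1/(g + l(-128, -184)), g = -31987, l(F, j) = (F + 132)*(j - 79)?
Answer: 99116/33039 ≈ 3.0000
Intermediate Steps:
l(F, j) = (-79 + j)*(132 + F) (l(F, j) = (132 + F)*(-79 + j) = (-79 + j)*(132 + F))
C(W, T) = -3 (C(W, T) = -4 + 1³ = -4 + 1 = -3)
n = -1/33039 (n = 1/(-31987 + (-10428 - 79*(-128) + 132*(-184) - 128*(-184))) = 1/(-31987 + (-10428 + 10112 - 24288 + 23552)) = 1/(-31987 - 1052) = 1/(-33039) = -1/33039 ≈ -3.0267e-5)
n - C(193, -66) = -1/33039 - 1*(-3) = -1/33039 + 3 = 99116/33039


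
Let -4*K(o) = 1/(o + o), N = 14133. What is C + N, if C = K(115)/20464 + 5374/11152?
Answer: 185464289120503/13122335360 ≈ 14133.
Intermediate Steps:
K(o) = -1/(8*o) (K(o) = -1/(4*(o + o)) = -1/(2*o)/4 = -1/(8*o))
C = 6323477623/13122335360 (C = -⅛/115/20464 + 5374/11152 = -⅛*1/115*(1/20464) + 5374*(1/11152) = -1/920*1/20464 + 2687/5576 = -1/18826880 + 2687/5576 = 6323477623/13122335360 ≈ 0.48189)
C + N = 6323477623/13122335360 + 14133 = 185464289120503/13122335360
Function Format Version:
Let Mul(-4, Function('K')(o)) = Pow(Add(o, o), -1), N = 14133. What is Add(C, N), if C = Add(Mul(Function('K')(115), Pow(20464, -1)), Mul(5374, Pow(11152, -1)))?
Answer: Rational(185464289120503, 13122335360) ≈ 14133.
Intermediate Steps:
Function('K')(o) = Mul(Rational(-1, 8), Pow(o, -1)) (Function('K')(o) = Mul(Rational(-1, 4), Pow(Add(o, o), -1)) = Mul(Rational(-1, 4), Pow(Mul(2, o), -1)) = Mul(Rational(-1, 4), Mul(Rational(1, 2), Pow(o, -1))) = Mul(Rational(-1, 8), Pow(o, -1)))
C = Rational(6323477623, 13122335360) (C = Add(Mul(Mul(Rational(-1, 8), Pow(115, -1)), Pow(20464, -1)), Mul(5374, Pow(11152, -1))) = Add(Mul(Mul(Rational(-1, 8), Rational(1, 115)), Rational(1, 20464)), Mul(5374, Rational(1, 11152))) = Add(Mul(Rational(-1, 920), Rational(1, 20464)), Rational(2687, 5576)) = Add(Rational(-1, 18826880), Rational(2687, 5576)) = Rational(6323477623, 13122335360) ≈ 0.48189)
Add(C, N) = Add(Rational(6323477623, 13122335360), 14133) = Rational(185464289120503, 13122335360)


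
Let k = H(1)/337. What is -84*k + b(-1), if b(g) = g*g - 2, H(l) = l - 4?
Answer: -85/337 ≈ -0.25223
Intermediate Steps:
H(l) = -4 + l
b(g) = -2 + g**2 (b(g) = g**2 - 2 = -2 + g**2)
k = -3/337 (k = (-4 + 1)/337 = -3*1/337 = -3/337 ≈ -0.0089021)
-84*k + b(-1) = -84*(-3/337) + (-2 + (-1)**2) = 252/337 + (-2 + 1) = 252/337 - 1 = -85/337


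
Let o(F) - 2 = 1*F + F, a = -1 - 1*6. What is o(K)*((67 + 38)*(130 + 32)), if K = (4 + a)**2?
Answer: 340200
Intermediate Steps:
a = -7 (a = -1 - 6 = -7)
K = 9 (K = (4 - 7)**2 = (-3)**2 = 9)
o(F) = 2 + 2*F (o(F) = 2 + (1*F + F) = 2 + (F + F) = 2 + 2*F)
o(K)*((67 + 38)*(130 + 32)) = (2 + 2*9)*((67 + 38)*(130 + 32)) = (2 + 18)*(105*162) = 20*17010 = 340200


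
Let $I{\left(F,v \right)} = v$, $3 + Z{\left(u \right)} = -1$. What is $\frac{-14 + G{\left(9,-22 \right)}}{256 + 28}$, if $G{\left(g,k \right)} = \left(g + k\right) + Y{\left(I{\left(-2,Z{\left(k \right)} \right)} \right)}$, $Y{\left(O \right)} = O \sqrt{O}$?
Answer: $- \frac{27}{284} - \frac{2 i}{71} \approx -0.09507 - 0.028169 i$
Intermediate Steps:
$Z{\left(u \right)} = -4$ ($Z{\left(u \right)} = -3 - 1 = -4$)
$Y{\left(O \right)} = O^{\frac{3}{2}}$
$G{\left(g,k \right)} = g + k - 8 i$ ($G{\left(g,k \right)} = \left(g + k\right) + \left(-4\right)^{\frac{3}{2}} = \left(g + k\right) - 8 i = g + k - 8 i$)
$\frac{-14 + G{\left(9,-22 \right)}}{256 + 28} = \frac{-14 - \left(13 + 8 i\right)}{256 + 28} = \frac{-14 - \left(13 + 8 i\right)}{284} = \left(-27 - 8 i\right) \frac{1}{284} = - \frac{27}{284} - \frac{2 i}{71}$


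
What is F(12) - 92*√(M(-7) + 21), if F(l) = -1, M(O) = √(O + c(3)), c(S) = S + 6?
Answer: -1 - 92*√(21 + √2) ≈ -436.56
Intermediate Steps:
c(S) = 6 + S
M(O) = √(9 + O) (M(O) = √(O + (6 + 3)) = √(O + 9) = √(9 + O))
F(12) - 92*√(M(-7) + 21) = -1 - 92*√(√(9 - 7) + 21) = -1 - 92*√(√2 + 21) = -1 - 92*√(21 + √2)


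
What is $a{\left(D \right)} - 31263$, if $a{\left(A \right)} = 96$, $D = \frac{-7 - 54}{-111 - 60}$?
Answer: $-31167$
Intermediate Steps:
$D = \frac{61}{171}$ ($D = - \frac{61}{-171} = \left(-61\right) \left(- \frac{1}{171}\right) = \frac{61}{171} \approx 0.35673$)
$a{\left(D \right)} - 31263 = 96 - 31263 = -31167$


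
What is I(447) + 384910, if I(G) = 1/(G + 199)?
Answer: 248651861/646 ≈ 3.8491e+5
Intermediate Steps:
I(G) = 1/(199 + G)
I(447) + 384910 = 1/(199 + 447) + 384910 = 1/646 + 384910 = 248651861/646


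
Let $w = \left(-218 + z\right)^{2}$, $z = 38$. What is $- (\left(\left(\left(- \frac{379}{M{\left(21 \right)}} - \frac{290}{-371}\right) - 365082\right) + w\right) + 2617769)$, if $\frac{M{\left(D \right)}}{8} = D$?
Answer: $- \frac{20346401521}{8904} \approx -2.2851 \cdot 10^{6}$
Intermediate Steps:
$M{\left(D \right)} = 8 D$
$w = 32400$ ($w = \left(-218 + 38\right)^{2} = \left(-180\right)^{2} = 32400$)
$- (\left(\left(\left(- \frac{379}{M{\left(21 \right)}} - \frac{290}{-371}\right) - 365082\right) + w\right) + 2617769) = - (\left(\left(\left(- \frac{379}{8 \cdot 21} - \frac{290}{-371}\right) - 365082\right) + 32400\right) + 2617769) = - (\left(\left(\left(- \frac{379}{168} - - \frac{290}{371}\right) - 365082\right) + 32400\right) + 2617769) = - (\left(\left(\left(\left(-379\right) \frac{1}{168} + \frac{290}{371}\right) - 365082\right) + 32400\right) + 2617769) = - (\left(\left(\left(- \frac{379}{168} + \frac{290}{371}\right) - 365082\right) + 32400\right) + 2617769) = - (\left(\left(- \frac{13127}{8904} - 365082\right) + 32400\right) + 2617769) = - (\left(- \frac{3250703255}{8904} + 32400\right) + 2617769) = - (- \frac{2962213655}{8904} + 2617769) = \left(-1\right) \frac{20346401521}{8904} = - \frac{20346401521}{8904}$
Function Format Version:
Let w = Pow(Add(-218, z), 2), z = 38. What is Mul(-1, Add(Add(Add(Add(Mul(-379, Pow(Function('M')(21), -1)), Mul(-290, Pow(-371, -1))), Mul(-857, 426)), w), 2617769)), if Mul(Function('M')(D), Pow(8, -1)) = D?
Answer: Rational(-20346401521, 8904) ≈ -2.2851e+6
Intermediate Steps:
Function('M')(D) = Mul(8, D)
w = 32400 (w = Pow(Add(-218, 38), 2) = Pow(-180, 2) = 32400)
Mul(-1, Add(Add(Add(Add(Mul(-379, Pow(Function('M')(21), -1)), Mul(-290, Pow(-371, -1))), Mul(-857, 426)), w), 2617769)) = Mul(-1, Add(Add(Add(Add(Mul(-379, Pow(Mul(8, 21), -1)), Mul(-290, Pow(-371, -1))), Mul(-857, 426)), 32400), 2617769)) = Mul(-1, Add(Add(Add(Add(Mul(-379, Pow(168, -1)), Mul(-290, Rational(-1, 371))), -365082), 32400), 2617769)) = Mul(-1, Add(Add(Add(Add(Mul(-379, Rational(1, 168)), Rational(290, 371)), -365082), 32400), 2617769)) = Mul(-1, Add(Add(Add(Add(Rational(-379, 168), Rational(290, 371)), -365082), 32400), 2617769)) = Mul(-1, Add(Add(Add(Rational(-13127, 8904), -365082), 32400), 2617769)) = Mul(-1, Add(Add(Rational(-3250703255, 8904), 32400), 2617769)) = Mul(-1, Add(Rational(-2962213655, 8904), 2617769)) = Mul(-1, Rational(20346401521, 8904)) = Rational(-20346401521, 8904)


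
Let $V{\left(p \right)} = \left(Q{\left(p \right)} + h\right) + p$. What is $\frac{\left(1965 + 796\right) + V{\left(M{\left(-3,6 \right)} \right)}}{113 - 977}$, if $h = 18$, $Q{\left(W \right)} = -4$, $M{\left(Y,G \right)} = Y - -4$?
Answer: $- \frac{347}{108} \approx -3.213$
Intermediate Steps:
$M{\left(Y,G \right)} = 4 + Y$ ($M{\left(Y,G \right)} = Y + 4 = 4 + Y$)
$V{\left(p \right)} = 14 + p$ ($V{\left(p \right)} = \left(-4 + 18\right) + p = 14 + p$)
$\frac{\left(1965 + 796\right) + V{\left(M{\left(-3,6 \right)} \right)}}{113 - 977} = \frac{\left(1965 + 796\right) + \left(14 + \left(4 - 3\right)\right)}{113 - 977} = \frac{2761 + \left(14 + 1\right)}{-864} = \left(2761 + 15\right) \left(- \frac{1}{864}\right) = 2776 \left(- \frac{1}{864}\right) = - \frac{347}{108}$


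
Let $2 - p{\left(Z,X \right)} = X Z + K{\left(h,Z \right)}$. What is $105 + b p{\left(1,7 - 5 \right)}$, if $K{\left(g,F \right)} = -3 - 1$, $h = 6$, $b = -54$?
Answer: $-111$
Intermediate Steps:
$K{\left(g,F \right)} = -4$ ($K{\left(g,F \right)} = -3 - 1 = -4$)
$p{\left(Z,X \right)} = 6 - X Z$ ($p{\left(Z,X \right)} = 2 - \left(X Z - 4\right) = 2 - \left(-4 + X Z\right) = 6 - X Z$)
$105 + b p{\left(1,7 - 5 \right)} = 105 - 54 \left(6 - \left(7 - 5\right) 1\right) = 105 - 54 \left(6 - 2 \cdot 1\right) = 105 - 54 \left(6 - 2\right) = 105 - 216 = -111$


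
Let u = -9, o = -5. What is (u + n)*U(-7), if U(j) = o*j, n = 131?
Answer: 4270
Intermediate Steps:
U(j) = -5*j
(u + n)*U(-7) = (-9 + 131)*(-5*(-7)) = 122*35 = 4270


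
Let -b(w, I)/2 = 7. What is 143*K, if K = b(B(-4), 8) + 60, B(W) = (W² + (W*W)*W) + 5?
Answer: 6578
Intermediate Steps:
B(W) = 5 + W² + W³ (B(W) = (W² + W²*W) + 5 = (W² + W³) + 5 = 5 + W² + W³)
b(w, I) = -14 (b(w, I) = -2*7 = -14)
K = 46 (K = -14 + 60 = 46)
143*K = 143*46 = 6578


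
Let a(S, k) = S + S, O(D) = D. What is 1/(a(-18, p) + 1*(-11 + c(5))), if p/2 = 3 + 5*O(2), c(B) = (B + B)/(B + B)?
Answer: -1/46 ≈ -0.021739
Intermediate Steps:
c(B) = 1 (c(B) = (2*B)/((2*B)) = (2*B)*(1/(2*B)) = 1)
p = 26 (p = 2*(3 + 5*2) = 2*(3 + 10) = 2*13 = 26)
a(S, k) = 2*S
1/(a(-18, p) + 1*(-11 + c(5))) = 1/(2*(-18) + 1*(-11 + 1)) = 1/(-36 + 1*(-10)) = 1/(-36 - 10) = 1/(-46) = -1/46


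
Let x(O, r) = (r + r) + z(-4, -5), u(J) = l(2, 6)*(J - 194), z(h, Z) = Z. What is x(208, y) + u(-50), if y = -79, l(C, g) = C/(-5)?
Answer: -327/5 ≈ -65.400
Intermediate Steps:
l(C, g) = -C/5 (l(C, g) = C*(-⅕) = -C/5)
u(J) = 388/5 - 2*J/5 (u(J) = (-⅕*2)*(J - 194) = -2*(-194 + J)/5 = 388/5 - 2*J/5)
x(O, r) = -5 + 2*r (x(O, r) = (r + r) - 5 = 2*r - 5 = -5 + 2*r)
x(208, y) + u(-50) = (-5 + 2*(-79)) + (388/5 - ⅖*(-50)) = (-5 - 158) + (388/5 + 20) = -163 + 488/5 = -327/5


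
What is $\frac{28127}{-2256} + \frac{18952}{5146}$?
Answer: $- \frac{50992915}{5804688} \approx -8.7848$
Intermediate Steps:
$\frac{28127}{-2256} + \frac{18952}{5146} = 28127 \left(- \frac{1}{2256}\right) + 18952 \cdot \frac{1}{5146} = - \frac{28127}{2256} + \frac{9476}{2573} = - \frac{50992915}{5804688}$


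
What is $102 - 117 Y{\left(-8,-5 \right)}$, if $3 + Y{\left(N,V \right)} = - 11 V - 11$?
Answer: $-4695$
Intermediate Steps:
$Y{\left(N,V \right)} = -14 - 11 V$ ($Y{\left(N,V \right)} = -3 - \left(11 + 11 V\right) = -14 - 11 V$)
$102 - 117 Y{\left(-8,-5 \right)} = 102 - 117 \left(-14 - -55\right) = 102 - 117 \left(-14 + 55\right) = 102 - 4797 = -4695$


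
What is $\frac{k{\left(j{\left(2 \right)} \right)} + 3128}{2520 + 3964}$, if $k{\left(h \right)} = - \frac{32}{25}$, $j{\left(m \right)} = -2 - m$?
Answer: $\frac{19542}{40525} \approx 0.48222$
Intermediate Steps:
$k{\left(h \right)} = - \frac{32}{25}$ ($k{\left(h \right)} = \left(-32\right) \frac{1}{25} = - \frac{32}{25}$)
$\frac{k{\left(j{\left(2 \right)} \right)} + 3128}{2520 + 3964} = \frac{- \frac{32}{25} + 3128}{2520 + 3964} = \frac{78168}{25 \cdot 6484} = \frac{78168}{25} \cdot \frac{1}{6484} = \frac{19542}{40525}$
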